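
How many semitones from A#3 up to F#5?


Step by step:
Absolute semitone position = octave×12 + chromatic position
A#3: 3×12 + 10 = 46
F#5: 5×12 + 6 = 66
Difference = 66 - 46 = 20
= 20 semitones


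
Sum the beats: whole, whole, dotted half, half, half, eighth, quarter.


Beat values:
  whole = 4 beats
  whole = 4 beats
  dotted half = 3 beats
  half = 2 beats
  half = 2 beats
  eighth = 0.5 beats
  quarter = 1 beat
Sum = 4 + 4 + 3 + 2 + 2 + 0.5 + 1
= 16.5 beats


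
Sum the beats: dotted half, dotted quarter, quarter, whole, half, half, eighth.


Step by step:
Beat values:
  dotted half = 3 beats
  dotted quarter = 1.5 beats
  quarter = 1 beat
  whole = 4 beats
  half = 2 beats
  half = 2 beats
  eighth = 0.5 beats
Sum = 3 + 1.5 + 1 + 4 + 2 + 2 + 0.5
= 14 beats


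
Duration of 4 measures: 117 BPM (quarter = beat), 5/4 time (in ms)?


Solution.
Quarter-note beat duration = 60000 / 117 ms
Beats per measure (5/4) = 5
One measure = 5 × 60000 / 117 = 300000 / 117 ms
4 measures = 4 × 300000 / 117 = 1200000 / 117
= 10256.4 ms


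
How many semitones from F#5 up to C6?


Absolute semitone position = octave×12 + chromatic position
F#5: 5×12 + 6 = 66
C6: 6×12 + 0 = 72
Difference = 72 - 66 = 6
= 6 semitones


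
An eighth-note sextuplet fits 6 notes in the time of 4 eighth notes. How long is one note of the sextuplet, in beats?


Sextuplet: 6 notes occupy the space of 4 eighth notes
Space = 4 × 1/2 = 2 beats
Each sextuplet note = 2 / 6 = 1/3 beats
= 1/3 beats


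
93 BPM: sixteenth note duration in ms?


Solution.
One quarter-note beat = 60000 / BPM = 60000 / 93 ms
Sixteenth note = 1/4 × quarter note
Duration = 1/4 × 60000 / 93 = 15000 / 93
= 161.3 ms


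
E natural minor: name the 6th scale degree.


Let's work it out.
Natural minor scale pattern: W-H-W-W-H-W-W (2-1-2-2-1-2-2 semitones)
Starting from E:
  E + 2 semitones → F#
  F# + 1 semitone → G
  G + 2 semitones → A
  A + 2 semitones → B
  B + 1 semitone → C
  C + 2 semitones → D
  D + 2 semitones → E
Scale: E F# G A B C D
Degree 6 = C


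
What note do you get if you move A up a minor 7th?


Let's work it out.
minor 7th: 7 letter names, 10 semitones
Letter: A + 6 → G
Pitch: A + 10 semitones, spelled as a G → G
= G


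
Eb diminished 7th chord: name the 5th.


Working:
Diminished 7th chord = root + minor 3rd + diminished 5th + diminished 7th
Seventh chords stack in thirds, so the letter names are E-G-B-D
Root: Eb
Minor 3rd above Eb: Gb
Diminished 5th above Eb: Bbb
Diminished 7th above Eb: Dbb
The 5th = Bbb


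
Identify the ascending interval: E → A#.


Step by step:
Letter names: E → A spans 4 letter names → a 4th
Semitones: E → A# = 6 half-steps
A 4th of 6 semitones is an augmented 4th
= augmented 4th


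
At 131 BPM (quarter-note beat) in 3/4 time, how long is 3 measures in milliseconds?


Quarter-note beat duration = 60000 / 131 ms
Beats per measure (3/4) = 3
One measure = 3 × 60000 / 131 = 180000 / 131 ms
3 measures = 3 × 180000 / 131 = 540000 / 131
= 4122.1 ms


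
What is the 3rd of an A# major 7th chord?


Working:
Major 7th chord = root + major 3rd + perfect 5th + major 7th
Seventh chords stack in thirds, so the letter names are A-C-E-G
Root: A#
Major 3rd above A#: C##
Perfect 5th above A#: E#
Major 7th above A#: G##
The 3rd = C##


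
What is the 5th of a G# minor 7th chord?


Working:
Minor 7th chord = root + minor 3rd + perfect 5th + minor 7th
Seventh chords stack in thirds, so the letter names are G-B-D-F
Root: G#
Minor 3rd above G#: B
Perfect 5th above G#: D#
Minor 7th above G#: F#
The 5th = D#


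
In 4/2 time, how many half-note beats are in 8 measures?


Let's work it out.
Time signature 4/2: the bottom number 2 means the half note gets one count
The top number 4 means 4 half-note beats per measure
Total = 4 × 8 measures
= 32 half-note beats


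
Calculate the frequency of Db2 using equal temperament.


Working:
f = 440 × 2^(n/12) where n = semitones from A4
Db2: -32 semitones from A4
f = 440 × 2^(-32/12)
f = 69.30 Hz


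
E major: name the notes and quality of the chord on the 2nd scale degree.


Let's work it out.
E major scale: E F# G# A B C# D#
Diatonic triad on degree 2 stacks scale notes 2, 4, 6: F# A C#
F#→A = 3 semitones; F#→C# = 7 semitones → minor triad
= F# A C# (minor)


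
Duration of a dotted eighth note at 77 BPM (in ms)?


One quarter-note beat = 60000 / BPM = 60000 / 77 ms
Dotted eighth note = 3/4 × quarter note
Duration = 3/4 × 60000 / 77 = 45000 / 77
= 584.4 ms


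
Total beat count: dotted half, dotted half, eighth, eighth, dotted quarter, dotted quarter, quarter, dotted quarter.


Step by step:
Beat values:
  dotted half = 3 beats
  dotted half = 3 beats
  eighth = 0.5 beats
  eighth = 0.5 beats
  dotted quarter = 1.5 beats
  dotted quarter = 1.5 beats
  quarter = 1 beat
  dotted quarter = 1.5 beats
Sum = 3 + 3 + 0.5 + 0.5 + 1.5 + 1.5 + 1 + 1.5
= 12.5 beats


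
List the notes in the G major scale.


Reasoning:
Major scale pattern: W-W-H-W-W-W-H (2-2-1-2-2-2-1 semitones)
Starting from G:
  G + 2 semitones → A
  A + 2 semitones → B
  B + 1 semitone → C
  C + 2 semitones → D
  D + 2 semitones → E
  E + 2 semitones → F#
  F# + 1 semitone → G
Scale = G A B C D E F#


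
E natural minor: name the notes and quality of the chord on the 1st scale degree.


E natural minor scale: E F# G A B C D
Diatonic triad on degree 1 stacks scale notes 1, 3, 5: E G B
E→G = 3 semitones; E→B = 7 semitones → minor triad
= E G B (minor)


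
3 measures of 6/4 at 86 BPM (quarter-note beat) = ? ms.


Step by step:
Quarter-note beat duration = 60000 / 86 ms
Beats per measure (6/4) = 6
One measure = 6 × 60000 / 86 = 360000 / 86 ms
3 measures = 3 × 360000 / 86 = 1080000 / 86
= 12558.1 ms


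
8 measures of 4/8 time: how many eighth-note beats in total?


Let's work it out.
Time signature 4/8: the bottom number 8 means the eighth note gets one count
The top number 4 means 4 eighth-note beats per measure
Total = 4 × 8 measures
= 32 eighth-note beats


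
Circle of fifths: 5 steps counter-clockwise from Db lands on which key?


Each counter-clockwise step moves down a perfect 5th (= up a perfect 4th)
From Db: Db → F#/Gb → B → E → A → D
= D


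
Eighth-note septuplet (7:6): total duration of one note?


Septuplet: 7 notes occupy the space of 6 eighth notes
Space = 6 × 1/2 = 3 beats
Each septuplet note = 3 / 7 = 3/7 beats
= 3/7 beats


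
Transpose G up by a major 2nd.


Let's work it out.
major 2nd: 2 letter names, 2 semitones
Letter: G + 1 → A
Pitch: G + 2 semitones, spelled as an A → A
= A


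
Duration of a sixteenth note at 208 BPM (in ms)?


Step by step:
One quarter-note beat = 60000 / BPM = 60000 / 208 ms
Sixteenth note = 1/4 × quarter note
Duration = 1/4 × 60000 / 208 = 15000 / 208
= 72.1 ms


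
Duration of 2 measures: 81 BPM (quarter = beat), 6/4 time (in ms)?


Quarter-note beat duration = 60000 / 81 ms
Beats per measure (6/4) = 6
One measure = 6 × 60000 / 81 = 360000 / 81 ms
2 measures = 2 × 360000 / 81 = 720000 / 81
= 8888.9 ms


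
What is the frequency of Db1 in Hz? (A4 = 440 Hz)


Working:
f = 440 × 2^(n/12) where n = semitones from A4
Db1: -44 semitones from A4
f = 440 × 2^(-44/12)
f = 34.65 Hz


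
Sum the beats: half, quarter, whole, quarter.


Beat values:
  half = 2 beats
  quarter = 1 beat
  whole = 4 beats
  quarter = 1 beat
Sum = 2 + 1 + 4 + 1
= 8 beats


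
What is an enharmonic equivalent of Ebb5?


Enharmonic notes sound the same pitch but are spelled with different letter names
Ebb and D name the same pitch class
= D5


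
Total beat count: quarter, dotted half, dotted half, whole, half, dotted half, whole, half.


Let's work it out.
Beat values:
  quarter = 1 beat
  dotted half = 3 beats
  dotted half = 3 beats
  whole = 4 beats
  half = 2 beats
  dotted half = 3 beats
  whole = 4 beats
  half = 2 beats
Sum = 1 + 3 + 3 + 4 + 2 + 3 + 4 + 2
= 22 beats


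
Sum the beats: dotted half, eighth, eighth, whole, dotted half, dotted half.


Beat values:
  dotted half = 3 beats
  eighth = 0.5 beats
  eighth = 0.5 beats
  whole = 4 beats
  dotted half = 3 beats
  dotted half = 3 beats
Sum = 3 + 0.5 + 0.5 + 4 + 3 + 3
= 14 beats


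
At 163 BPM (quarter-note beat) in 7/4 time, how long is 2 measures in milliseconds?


Solution.
Quarter-note beat duration = 60000 / 163 ms
Beats per measure (7/4) = 7
One measure = 7 × 60000 / 163 = 420000 / 163 ms
2 measures = 2 × 420000 / 163 = 840000 / 163
= 5153.4 ms


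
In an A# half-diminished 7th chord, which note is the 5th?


Let's work it out.
Half-diminished 7th chord = root + minor 3rd + diminished 5th + minor 7th
Seventh chords stack in thirds, so the letter names are A-C-E-G
Root: A#
Minor 3rd above A#: C#
Diminished 5th above A#: E
Minor 7th above A#: G#
The 5th = E


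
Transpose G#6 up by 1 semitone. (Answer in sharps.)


Reasoning:
G#6: chromatic position 8 in octave 6 → absolute = 6×12 + 8 = 80
Transpose up 1: 80 + 1 = 81
81 = 6×12 + 9 → A in octave 6
Result = A6


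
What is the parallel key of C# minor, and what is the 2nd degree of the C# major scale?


Solution.
Parallel keys share the same tonic but differ in mode
C# minor → parallel is C# major
C# major scale: C# D# E# F# G# A# B#
= C# major; 2nd degree = D#


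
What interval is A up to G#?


Reasoning:
Letter names: A → G spans 7 letter names → a 7th
Semitones: A → G# = 11 half-steps
A 7th of 11 semitones is a major 7th
= major 7th


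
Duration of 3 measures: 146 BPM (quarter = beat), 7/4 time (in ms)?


Solution.
Quarter-note beat duration = 60000 / 146 ms
Beats per measure (7/4) = 7
One measure = 7 × 60000 / 146 = 420000 / 146 ms
3 measures = 3 × 420000 / 146 = 1260000 / 146
= 8630.1 ms


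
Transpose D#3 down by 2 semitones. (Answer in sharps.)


D#3: chromatic position 3 in octave 3 → absolute = 3×12 + 3 = 39
Transpose down 2: 39 - 2 = 37
37 = 3×12 + 1 → C# in octave 3
Result = C#3


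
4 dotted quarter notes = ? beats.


Working:
Base quarter note = 1 beat
Dot 1 adds half the previous value: +1/2
One dotted quarter = 1 + 1/2 = 3/2
4 of them = 4 × 3/2 = 6
= 6 beats


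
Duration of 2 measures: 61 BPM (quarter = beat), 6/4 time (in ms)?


Step by step:
Quarter-note beat duration = 60000 / 61 ms
Beats per measure (6/4) = 6
One measure = 6 × 60000 / 61 = 360000 / 61 ms
2 measures = 2 × 360000 / 61 = 720000 / 61
= 11803.3 ms


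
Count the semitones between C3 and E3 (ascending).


Let's work it out.
Absolute semitone position = octave×12 + chromatic position
C3: 3×12 + 0 = 36
E3: 3×12 + 4 = 40
Difference = 40 - 36 = 4
= 4 semitones


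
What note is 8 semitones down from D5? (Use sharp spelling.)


Step by step:
D5: chromatic position 2 in octave 5 → absolute = 5×12 + 2 = 62
Transpose down 8: 62 - 8 = 54
54 = 4×12 + 6 → F# in octave 4
Result = F#4


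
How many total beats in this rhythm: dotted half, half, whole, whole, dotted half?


Solution.
Beat values:
  dotted half = 3 beats
  half = 2 beats
  whole = 4 beats
  whole = 4 beats
  dotted half = 3 beats
Sum = 3 + 2 + 4 + 4 + 3
= 16 beats


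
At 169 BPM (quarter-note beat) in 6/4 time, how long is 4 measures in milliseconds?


Solution.
Quarter-note beat duration = 60000 / 169 ms
Beats per measure (6/4) = 6
One measure = 6 × 60000 / 169 = 360000 / 169 ms
4 measures = 4 × 360000 / 169 = 1440000 / 169
= 8520.7 ms


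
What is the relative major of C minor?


Working:
The relative major shares the key signature and is a minor 3rd above the minor tonic
A minor 3rd above C is Eb
→ relative major of C minor is Eb major
= Eb major


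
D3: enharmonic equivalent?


Enharmonic notes sound the same pitch but are spelled with different letter names
D and C## name the same pitch class
= C##3


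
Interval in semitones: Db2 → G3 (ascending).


Working:
Absolute semitone position = octave×12 + chromatic position
Db2: 2×12 + 1 = 25
G3: 3×12 + 7 = 43
Difference = 43 - 25 = 18
= 18 semitones


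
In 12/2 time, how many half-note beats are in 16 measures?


Let's work it out.
Time signature 12/2: the bottom number 2 means the half note gets one count
The top number 12 means 12 half-note beats per measure
Total = 12 × 16 measures
= 192 half-note beats


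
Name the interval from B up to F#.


Letter names: B → F spans 5 letter names → a 5th
Semitones: B → F# = 7 half-steps
A 5th of 7 semitones is a perfect 5th
= perfect 5th


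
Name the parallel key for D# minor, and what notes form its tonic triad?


Reasoning:
Parallel keys share the same tonic but differ in mode
D# minor → parallel is D# major
Tonic triad of D# major = D# F## A#
= D# major; triad = D# F## A#


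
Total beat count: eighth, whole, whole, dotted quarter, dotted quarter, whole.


Reasoning:
Beat values:
  eighth = 0.5 beats
  whole = 4 beats
  whole = 4 beats
  dotted quarter = 1.5 beats
  dotted quarter = 1.5 beats
  whole = 4 beats
Sum = 0.5 + 4 + 4 + 1.5 + 1.5 + 4
= 15.5 beats


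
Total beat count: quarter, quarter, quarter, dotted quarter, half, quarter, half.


Beat values:
  quarter = 1 beat
  quarter = 1 beat
  quarter = 1 beat
  dotted quarter = 1.5 beats
  half = 2 beats
  quarter = 1 beat
  half = 2 beats
Sum = 1 + 1 + 1 + 1.5 + 2 + 1 + 2
= 9.5 beats


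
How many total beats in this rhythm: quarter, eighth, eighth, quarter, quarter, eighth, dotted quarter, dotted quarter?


Reasoning:
Beat values:
  quarter = 1 beat
  eighth = 0.5 beats
  eighth = 0.5 beats
  quarter = 1 beat
  quarter = 1 beat
  eighth = 0.5 beats
  dotted quarter = 1.5 beats
  dotted quarter = 1.5 beats
Sum = 1 + 0.5 + 0.5 + 1 + 1 + 0.5 + 1.5 + 1.5
= 7.5 beats


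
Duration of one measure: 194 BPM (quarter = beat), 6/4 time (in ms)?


Quarter-note beat duration = 60000 / 194 ms
Beats per measure (6/4) = 6
One measure = 6 × 60000 / 194 = 360000 / 194 ms
= 1855.7 ms


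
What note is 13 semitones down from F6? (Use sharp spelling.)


Let's work it out.
F6: chromatic position 5 in octave 6 → absolute = 6×12 + 5 = 77
Transpose down 13: 77 - 13 = 64
64 = 5×12 + 4 → E in octave 5
Result = E5


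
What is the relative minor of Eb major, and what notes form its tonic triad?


Let's work it out.
The relative minor shares the major's key signature and starts on its 6th degree
6th degree = a major 6th above the tonic; a major 6th above Eb is C
→ relative minor of Eb major is C minor
Tonic triad of C minor = root + minor 3rd + perfect 5th = C Eb G
= C minor; triad = C Eb G


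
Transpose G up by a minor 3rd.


minor 3rd: 3 letter names, 3 semitones
Letter: G + 2 → B
Pitch: G + 3 semitones, spelled as a B → Bb
= Bb


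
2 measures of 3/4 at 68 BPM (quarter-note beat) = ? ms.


Quarter-note beat duration = 60000 / 68 ms
Beats per measure (3/4) = 3
One measure = 3 × 60000 / 68 = 180000 / 68 ms
2 measures = 2 × 180000 / 68 = 360000 / 68
= 5294.1 ms


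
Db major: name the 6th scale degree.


Major scale pattern: W-W-H-W-W-W-H (2-2-1-2-2-2-1 semitones)
Starting from Db:
  Db + 2 semitones → Eb
  Eb + 2 semitones → F
  F + 1 semitone → Gb
  Gb + 2 semitones → Ab
  Ab + 2 semitones → Bb
  Bb + 2 semitones → C
  C + 1 semitone → Db
Scale: Db Eb F Gb Ab Bb C
Degree 6 = Bb


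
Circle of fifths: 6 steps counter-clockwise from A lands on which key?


Each counter-clockwise step moves down a perfect 5th (= up a perfect 4th)
From A: A → D → G → C → F → Bb → Eb
= Eb


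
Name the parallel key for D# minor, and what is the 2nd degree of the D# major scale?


Reasoning:
Parallel keys share the same tonic but differ in mode
D# minor → parallel is D# major
D# major scale: D# E# F## G# A# B# C##
= D# major; 2nd degree = E#


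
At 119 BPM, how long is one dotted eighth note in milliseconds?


Solution.
One quarter-note beat = 60000 / BPM = 60000 / 119 ms
Dotted eighth note = 3/4 × quarter note
Duration = 3/4 × 60000 / 119 = 45000 / 119
= 378.2 ms


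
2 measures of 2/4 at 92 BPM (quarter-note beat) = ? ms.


Quarter-note beat duration = 60000 / 92 ms
Beats per measure (2/4) = 2
One measure = 2 × 60000 / 92 = 120000 / 92 ms
2 measures = 2 × 120000 / 92 = 240000 / 92
= 2608.7 ms


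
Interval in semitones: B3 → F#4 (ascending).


Let's work it out.
Absolute semitone position = octave×12 + chromatic position
B3: 3×12 + 11 = 47
F#4: 4×12 + 6 = 54
Difference = 54 - 47 = 7
= 7 semitones


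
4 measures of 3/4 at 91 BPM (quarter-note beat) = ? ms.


Quarter-note beat duration = 60000 / 91 ms
Beats per measure (3/4) = 3
One measure = 3 × 60000 / 91 = 180000 / 91 ms
4 measures = 4 × 180000 / 91 = 720000 / 91
= 7912.1 ms


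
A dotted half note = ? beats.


Step by step:
Base half note = 2 beats
Dot 1 adds half the previous value: +1
One dotted half = 2 + 1 = 3
= 3 beats


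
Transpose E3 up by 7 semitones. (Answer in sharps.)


Reasoning:
E3: chromatic position 4 in octave 3 → absolute = 3×12 + 4 = 40
Transpose up 7: 40 + 7 = 47
47 = 3×12 + 11 → B in octave 3
Result = B3


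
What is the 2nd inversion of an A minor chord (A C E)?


Root position: A C E
2nd inversion: move root and 3rd up an octave
Bass note: E
Notes (bottom to top) = E A C


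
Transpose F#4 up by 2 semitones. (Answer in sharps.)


Solution.
F#4: chromatic position 6 in octave 4 → absolute = 4×12 + 6 = 54
Transpose up 2: 54 + 2 = 56
56 = 4×12 + 8 → G# in octave 4
Result = G#4


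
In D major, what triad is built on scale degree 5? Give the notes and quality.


D major scale: D E F# G A B C#
Diatonic triad on degree 5 stacks scale notes 5, 7, 2: A C# E
A→C# = 4 semitones; A→E = 7 semitones → major triad
= A C# E (major)


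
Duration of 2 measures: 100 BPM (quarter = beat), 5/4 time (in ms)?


Working:
Quarter-note beat duration = 60000 / 100 ms
Beats per measure (5/4) = 5
One measure = 5 × 60000 / 100 = 300000 / 100 ms
2 measures = 2 × 300000 / 100 = 600000 / 100
= 6000.0 ms


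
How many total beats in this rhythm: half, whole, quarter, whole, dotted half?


Reasoning:
Beat values:
  half = 2 beats
  whole = 4 beats
  quarter = 1 beat
  whole = 4 beats
  dotted half = 3 beats
Sum = 2 + 4 + 1 + 4 + 3
= 14 beats


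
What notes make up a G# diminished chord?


Diminished triad = root + minor 3rd (3 semitones) + diminished 5th (6 semitones)
A triad on G# stacks thirds, so the chord tones use letter names G-B-D
Root: G#
Minor 3rd above G#: B
Diminished 5th above G#: D
Chord = G# B D


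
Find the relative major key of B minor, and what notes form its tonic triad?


Let's work it out.
The relative major shares the key signature and is a minor 3rd above the minor tonic
A minor 3rd above B is D
→ relative major of B minor is D major
Tonic triad of D major = root + major 3rd + perfect 5th = D F# A
= D major; triad = D F# A


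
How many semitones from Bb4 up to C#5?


Working:
Absolute semitone position = octave×12 + chromatic position
Bb4: 4×12 + 10 = 58
C#5: 5×12 + 1 = 61
Difference = 61 - 58 = 3
= 3 semitones


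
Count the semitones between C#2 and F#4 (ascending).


Step by step:
Absolute semitone position = octave×12 + chromatic position
C#2: 2×12 + 1 = 25
F#4: 4×12 + 6 = 54
Difference = 54 - 25 = 29
= 29 semitones


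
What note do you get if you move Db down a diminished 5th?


Reasoning:
diminished 5th: 5 letter names, 6 semitones
Letter: D - 4 → G
Pitch: Db - 6 semitones, spelled as a G → G
= G


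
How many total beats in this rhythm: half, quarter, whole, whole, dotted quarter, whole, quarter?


Working:
Beat values:
  half = 2 beats
  quarter = 1 beat
  whole = 4 beats
  whole = 4 beats
  dotted quarter = 1.5 beats
  whole = 4 beats
  quarter = 1 beat
Sum = 2 + 1 + 4 + 4 + 1.5 + 4 + 1
= 17.5 beats


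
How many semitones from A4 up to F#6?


Step by step:
Absolute semitone position = octave×12 + chromatic position
A4: 4×12 + 9 = 57
F#6: 6×12 + 6 = 78
Difference = 78 - 57 = 21
= 21 semitones


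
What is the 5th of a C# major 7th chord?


Major 7th chord = root + major 3rd + perfect 5th + major 7th
Seventh chords stack in thirds, so the letter names are C-E-G-B
Root: C#
Major 3rd above C#: E#
Perfect 5th above C#: G#
Major 7th above C#: B#
The 5th = G#


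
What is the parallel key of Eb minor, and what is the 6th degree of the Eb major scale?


Parallel keys share the same tonic but differ in mode
Eb minor → parallel is Eb major
Eb major scale: Eb F G Ab Bb C D
= Eb major; 6th degree = C


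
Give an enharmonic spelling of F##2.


Reasoning:
Enharmonic notes sound the same pitch but are spelled with different letter names
F## and G name the same pitch class
= G2


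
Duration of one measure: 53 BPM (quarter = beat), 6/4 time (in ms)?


Solution.
Quarter-note beat duration = 60000 / 53 ms
Beats per measure (6/4) = 6
One measure = 6 × 60000 / 53 = 360000 / 53 ms
= 6792.5 ms


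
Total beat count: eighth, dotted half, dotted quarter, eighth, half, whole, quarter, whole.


Solution.
Beat values:
  eighth = 0.5 beats
  dotted half = 3 beats
  dotted quarter = 1.5 beats
  eighth = 0.5 beats
  half = 2 beats
  whole = 4 beats
  quarter = 1 beat
  whole = 4 beats
Sum = 0.5 + 3 + 1.5 + 0.5 + 2 + 4 + 1 + 4
= 16.5 beats


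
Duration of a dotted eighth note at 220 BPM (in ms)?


Working:
One quarter-note beat = 60000 / BPM = 60000 / 220 ms
Dotted eighth note = 3/4 × quarter note
Duration = 3/4 × 60000 / 220 = 45000 / 220
= 204.5 ms


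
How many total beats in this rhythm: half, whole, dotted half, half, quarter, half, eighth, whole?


Let's work it out.
Beat values:
  half = 2 beats
  whole = 4 beats
  dotted half = 3 beats
  half = 2 beats
  quarter = 1 beat
  half = 2 beats
  eighth = 0.5 beats
  whole = 4 beats
Sum = 2 + 4 + 3 + 2 + 1 + 2 + 0.5 + 4
= 18.5 beats


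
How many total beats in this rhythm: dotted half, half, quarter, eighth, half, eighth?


Step by step:
Beat values:
  dotted half = 3 beats
  half = 2 beats
  quarter = 1 beat
  eighth = 0.5 beats
  half = 2 beats
  eighth = 0.5 beats
Sum = 3 + 2 + 1 + 0.5 + 2 + 0.5
= 9 beats


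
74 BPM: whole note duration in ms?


One quarter-note beat = 60000 / BPM = 60000 / 74 ms
Whole note = 4 × quarter note
Duration = 4 × 60000 / 74 = 240000 / 74
= 3243.2 ms


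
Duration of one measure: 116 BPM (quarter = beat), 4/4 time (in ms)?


Quarter-note beat duration = 60000 / 116 ms
Beats per measure (4/4) = 4
One measure = 4 × 60000 / 116 = 240000 / 116 ms
= 2069.0 ms


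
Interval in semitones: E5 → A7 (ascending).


Absolute semitone position = octave×12 + chromatic position
E5: 5×12 + 4 = 64
A7: 7×12 + 9 = 93
Difference = 93 - 64 = 29
= 29 semitones


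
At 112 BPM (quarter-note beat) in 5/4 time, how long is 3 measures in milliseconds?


Let's work it out.
Quarter-note beat duration = 60000 / 112 ms
Beats per measure (5/4) = 5
One measure = 5 × 60000 / 112 = 300000 / 112 ms
3 measures = 3 × 300000 / 112 = 900000 / 112
= 8035.7 ms


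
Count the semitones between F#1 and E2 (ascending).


Absolute semitone position = octave×12 + chromatic position
F#1: 1×12 + 6 = 18
E2: 2×12 + 4 = 28
Difference = 28 - 18 = 10
= 10 semitones


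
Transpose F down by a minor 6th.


minor 6th: 6 letter names, 8 semitones
Letter: F - 5 → A
Pitch: F - 8 semitones, spelled as an A → A
= A


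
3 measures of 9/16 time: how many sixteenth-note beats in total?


Time signature 9/16: the bottom number 16 means the sixteenth note gets one count
The top number 9 means 9 sixteenth-note beats per measure
Total = 9 × 3 measures
= 27 sixteenth-note beats


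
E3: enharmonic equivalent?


Reasoning:
Enharmonic notes sound the same pitch but are spelled with different letter names
E and D## name the same pitch class
= D##3


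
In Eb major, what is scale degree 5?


Working:
Major scale pattern: W-W-H-W-W-W-H (2-2-1-2-2-2-1 semitones)
Starting from Eb:
  Eb + 2 semitones → F
  F + 2 semitones → G
  G + 1 semitone → Ab
  Ab + 2 semitones → Bb
  Bb + 2 semitones → C
  C + 2 semitones → D
  D + 1 semitone → Eb
Scale: Eb F G Ab Bb C D
Degree 5 = Bb


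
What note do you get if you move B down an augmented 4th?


Solution.
augmented 4th: 4 letter names, 6 semitones
Letter: B - 3 → F
Pitch: B - 6 semitones, spelled as an F → F
= F


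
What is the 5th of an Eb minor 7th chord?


Working:
Minor 7th chord = root + minor 3rd + perfect 5th + minor 7th
Seventh chords stack in thirds, so the letter names are E-G-B-D
Root: Eb
Minor 3rd above Eb: Gb
Perfect 5th above Eb: Bb
Minor 7th above Eb: Db
The 5th = Bb


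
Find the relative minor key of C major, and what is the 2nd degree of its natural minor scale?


The relative minor shares the major's key signature and starts on its 6th degree
6th degree = a major 6th above the tonic; a major 6th above C is A
→ relative minor of C major is A minor
A natural minor scale: A B C D E F G
= A minor; 2nd degree = B


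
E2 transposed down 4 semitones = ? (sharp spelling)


E2: chromatic position 4 in octave 2 → absolute = 2×12 + 4 = 28
Transpose down 4: 28 - 4 = 24
24 = 2×12 + 0 → C in octave 2
Result = C2


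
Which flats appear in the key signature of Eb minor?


Flat minor keys: A(0), D(1), G(2), C(3), F(4), Bb(5), Eb(6), Ab(7)
Eb minor has 6 flats
Order of flats: Bb Eb Ab Db Gb Cb Fb → first 6: Bb, Eb, Ab, Db, Gb, Cb
= Bb, Eb, Ab, Db, Gb, Cb


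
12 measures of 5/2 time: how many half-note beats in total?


Time signature 5/2: the bottom number 2 means the half note gets one count
The top number 5 means 5 half-note beats per measure
Total = 5 × 12 measures
= 60 half-note beats


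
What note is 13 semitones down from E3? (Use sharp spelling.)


Solution.
E3: chromatic position 4 in octave 3 → absolute = 3×12 + 4 = 40
Transpose down 13: 40 - 13 = 27
27 = 2×12 + 3 → D# in octave 2
Result = D#2


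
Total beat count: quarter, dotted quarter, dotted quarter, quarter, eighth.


Working:
Beat values:
  quarter = 1 beat
  dotted quarter = 1.5 beats
  dotted quarter = 1.5 beats
  quarter = 1 beat
  eighth = 0.5 beats
Sum = 1 + 1.5 + 1.5 + 1 + 0.5
= 5.5 beats


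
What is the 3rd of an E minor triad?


Solution.
Minor triad = root + minor 3rd (3 semitones) + perfect 5th (7 semitones)
A triad on E stacks thirds, so the chord tones use letter names E-G-B
Root: E
Minor 3rd above E: G
Perfect 5th above E: B
The 3rd = G


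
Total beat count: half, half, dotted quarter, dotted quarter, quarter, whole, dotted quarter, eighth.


Solution.
Beat values:
  half = 2 beats
  half = 2 beats
  dotted quarter = 1.5 beats
  dotted quarter = 1.5 beats
  quarter = 1 beat
  whole = 4 beats
  dotted quarter = 1.5 beats
  eighth = 0.5 beats
Sum = 2 + 2 + 1.5 + 1.5 + 1 + 4 + 1.5 + 0.5
= 14 beats


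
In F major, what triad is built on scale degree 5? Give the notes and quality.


Reasoning:
F major scale: F G A Bb C D E
Diatonic triad on degree 5 stacks scale notes 5, 7, 2: C E G
C→E = 4 semitones; C→G = 7 semitones → major triad
= C E G (major)


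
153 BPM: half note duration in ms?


Step by step:
One quarter-note beat = 60000 / BPM = 60000 / 153 ms
Half note = 2 × quarter note
Duration = 2 × 60000 / 153 = 120000 / 153
= 784.3 ms


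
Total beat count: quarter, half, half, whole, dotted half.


Step by step:
Beat values:
  quarter = 1 beat
  half = 2 beats
  half = 2 beats
  whole = 4 beats
  dotted half = 3 beats
Sum = 1 + 2 + 2 + 4 + 3
= 12 beats


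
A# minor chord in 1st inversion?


Reasoning:
Root position: A# C# E#
1st inversion: move root up an octave
Bass note: C#
Notes (bottom to top) = C# E# A#


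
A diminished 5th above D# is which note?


A 5th spans 5 letter names, so from D we land on A
A diminished 5th = 6 semitones above D#
Spell A at that pitch: A
= A


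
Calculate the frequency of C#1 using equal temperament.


f = 440 × 2^(n/12) where n = semitones from A4
C#1: -44 semitones from A4
f = 440 × 2^(-44/12)
f = 34.65 Hz


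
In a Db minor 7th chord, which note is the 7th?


Let's work it out.
Minor 7th chord = root + minor 3rd + perfect 5th + minor 7th
Seventh chords stack in thirds, so the letter names are D-F-A-C
Root: Db
Minor 3rd above Db: Fb
Perfect 5th above Db: Ab
Minor 7th above Db: Cb
The 7th = Cb


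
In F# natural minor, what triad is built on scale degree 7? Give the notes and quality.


Working:
F# natural minor scale: F# G# A B C# D E
Diatonic triad on degree 7 stacks scale notes 7, 2, 4: E G# B
E→G# = 4 semitones; E→B = 7 semitones → major triad
= E G# B (major)


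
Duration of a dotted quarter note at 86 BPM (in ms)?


Let's work it out.
One quarter-note beat = 60000 / BPM = 60000 / 86 ms
Dotted quarter note = 3/2 × quarter note
Duration = 3/2 × 60000 / 86 = 90000 / 86
= 1046.5 ms


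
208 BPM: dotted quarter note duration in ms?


Solution.
One quarter-note beat = 60000 / BPM = 60000 / 208 ms
Dotted quarter note = 3/2 × quarter note
Duration = 3/2 × 60000 / 208 = 90000 / 208
= 432.7 ms


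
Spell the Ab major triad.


Major triad = root + major 3rd (4 semitones) + perfect 5th (7 semitones)
A triad on Ab stacks thirds, so the chord tones use letter names A-C-E
Root: Ab
Major 3rd above Ab: C
Perfect 5th above Ab: Eb
Chord = Ab C Eb


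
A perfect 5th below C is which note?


A 5th spans 5 letter names, so from C we land on F
A perfect 5th = 7 semitones below C
Spell F at that pitch: F
= F


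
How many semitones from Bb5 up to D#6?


Working:
Absolute semitone position = octave×12 + chromatic position
Bb5: 5×12 + 10 = 70
D#6: 6×12 + 3 = 75
Difference = 75 - 70 = 5
= 5 semitones


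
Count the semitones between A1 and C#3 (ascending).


Working:
Absolute semitone position = octave×12 + chromatic position
A1: 1×12 + 9 = 21
C#3: 3×12 + 1 = 37
Difference = 37 - 21 = 16
= 16 semitones


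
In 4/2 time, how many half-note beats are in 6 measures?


Step by step:
Time signature 4/2: the bottom number 2 means the half note gets one count
The top number 4 means 4 half-note beats per measure
Total = 4 × 6 measures
= 24 half-note beats


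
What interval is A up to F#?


Step by step:
Letter names: A → F spans 6 letter names → a 6th
Semitones: A → F# = 9 half-steps
A 6th of 9 semitones is a major 6th
= major 6th


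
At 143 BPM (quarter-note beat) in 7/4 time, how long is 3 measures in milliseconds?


Let's work it out.
Quarter-note beat duration = 60000 / 143 ms
Beats per measure (7/4) = 7
One measure = 7 × 60000 / 143 = 420000 / 143 ms
3 measures = 3 × 420000 / 143 = 1260000 / 143
= 8811.2 ms


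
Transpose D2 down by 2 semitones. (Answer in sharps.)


Let's work it out.
D2: chromatic position 2 in octave 2 → absolute = 2×12 + 2 = 26
Transpose down 2: 26 - 2 = 24
24 = 2×12 + 0 → C in octave 2
Result = C2


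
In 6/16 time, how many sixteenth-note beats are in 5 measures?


Let's work it out.
Time signature 6/16: the bottom number 16 means the sixteenth note gets one count
The top number 6 means 6 sixteenth-note beats per measure
Total = 6 × 5 measures
= 30 sixteenth-note beats


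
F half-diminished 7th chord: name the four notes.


Reasoning:
Half-diminished 7th chord = root + minor 3rd + diminished 5th + minor 7th
Seventh chords stack in thirds, so the letter names are F-A-C-E
Root: F
Minor 3rd above F: Ab
Diminished 5th above F: Cb
Minor 7th above F: Eb
Chord = F Ab Cb Eb


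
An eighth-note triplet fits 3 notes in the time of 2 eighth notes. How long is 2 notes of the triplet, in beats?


Step by step:
Triplet: 3 notes occupy the space of 2 eighth notes
Space = 2 × 1/2 = 1 beat
Each triplet note = 1 / 3 = 1/3 beats
2 notes = 2 × 1/3 = 2/3
= 2/3 beats


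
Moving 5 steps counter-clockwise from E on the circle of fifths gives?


Reasoning:
Each counter-clockwise step moves down a perfect 5th (= up a perfect 4th)
From E: E → A → D → G → C → F
= F


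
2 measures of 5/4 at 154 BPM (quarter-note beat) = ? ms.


Reasoning:
Quarter-note beat duration = 60000 / 154 ms
Beats per measure (5/4) = 5
One measure = 5 × 60000 / 154 = 300000 / 154 ms
2 measures = 2 × 300000 / 154 = 600000 / 154
= 3896.1 ms


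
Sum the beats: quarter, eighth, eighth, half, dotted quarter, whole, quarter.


Solution.
Beat values:
  quarter = 1 beat
  eighth = 0.5 beats
  eighth = 0.5 beats
  half = 2 beats
  dotted quarter = 1.5 beats
  whole = 4 beats
  quarter = 1 beat
Sum = 1 + 0.5 + 0.5 + 2 + 1.5 + 4 + 1
= 10.5 beats


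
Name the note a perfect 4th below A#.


A 4th spans 4 letter names, so from A we land on E
A perfect 4th = 5 semitones below A#
Spell E at that pitch: E#
= E#


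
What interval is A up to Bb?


Solution.
Letter names: A → B spans 2 letter names → a 2nd
Semitones: A → Bb = 1 half-step
A 2nd of 1 semitone is a minor 2nd
= minor 2nd


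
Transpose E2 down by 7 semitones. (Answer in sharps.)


E2: chromatic position 4 in octave 2 → absolute = 2×12 + 4 = 28
Transpose down 7: 28 - 7 = 21
21 = 1×12 + 9 → A in octave 1
Result = A1


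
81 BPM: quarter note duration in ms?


Let's work it out.
One quarter-note beat = 60000 / BPM = 60000 / 81 ms
Duration = 60000 / 81
= 740.7 ms


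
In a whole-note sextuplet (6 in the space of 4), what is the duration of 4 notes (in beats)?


Reasoning:
Sextuplet: 6 notes occupy the space of 4 whole notes
Space = 4 × 4 = 16 beats
Each sextuplet note = 16 / 6 = 8/3 beats
4 notes = 4 × 8/3 = 32/3
= 32/3 beats


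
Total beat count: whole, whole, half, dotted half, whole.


Solution.
Beat values:
  whole = 4 beats
  whole = 4 beats
  half = 2 beats
  dotted half = 3 beats
  whole = 4 beats
Sum = 4 + 4 + 2 + 3 + 4
= 17 beats


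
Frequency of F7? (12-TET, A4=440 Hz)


f = 440 × 2^(n/12) where n = semitones from A4
F7: 32 semitones from A4
f = 440 × 2^(32/12)
f = 2793.83 Hz


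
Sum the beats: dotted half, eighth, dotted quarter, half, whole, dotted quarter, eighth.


Beat values:
  dotted half = 3 beats
  eighth = 0.5 beats
  dotted quarter = 1.5 beats
  half = 2 beats
  whole = 4 beats
  dotted quarter = 1.5 beats
  eighth = 0.5 beats
Sum = 3 + 0.5 + 1.5 + 2 + 4 + 1.5 + 0.5
= 13 beats


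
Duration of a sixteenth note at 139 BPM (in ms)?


Working:
One quarter-note beat = 60000 / BPM = 60000 / 139 ms
Sixteenth note = 1/4 × quarter note
Duration = 1/4 × 60000 / 139 = 15000 / 139
= 107.9 ms


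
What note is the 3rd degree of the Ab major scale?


Step by step:
Major scale pattern: W-W-H-W-W-W-H (2-2-1-2-2-2-1 semitones)
Starting from Ab:
  Ab + 2 semitones → Bb
  Bb + 2 semitones → C
  C + 1 semitone → Db
  Db + 2 semitones → Eb
  Eb + 2 semitones → F
  F + 2 semitones → G
  G + 1 semitone → Ab
Scale: Ab Bb C Db Eb F G
Degree 3 = C


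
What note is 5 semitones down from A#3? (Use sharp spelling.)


Solution.
A#3: chromatic position 10 in octave 3 → absolute = 3×12 + 10 = 46
Transpose down 5: 46 - 5 = 41
41 = 3×12 + 5 → F in octave 3
Result = F3


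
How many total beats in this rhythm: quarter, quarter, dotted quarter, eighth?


Reasoning:
Beat values:
  quarter = 1 beat
  quarter = 1 beat
  dotted quarter = 1.5 beats
  eighth = 0.5 beats
Sum = 1 + 1 + 1.5 + 0.5
= 4 beats


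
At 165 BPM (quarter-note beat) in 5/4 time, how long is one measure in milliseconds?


Reasoning:
Quarter-note beat duration = 60000 / 165 ms
Beats per measure (5/4) = 5
One measure = 5 × 60000 / 165 = 300000 / 165 ms
= 1818.2 ms


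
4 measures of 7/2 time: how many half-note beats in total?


Let's work it out.
Time signature 7/2: the bottom number 2 means the half note gets one count
The top number 7 means 7 half-note beats per measure
Total = 7 × 4 measures
= 28 half-note beats


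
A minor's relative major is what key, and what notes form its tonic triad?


Working:
The relative major shares the key signature and is a minor 3rd above the minor tonic
A minor 3rd above A is C
→ relative major of A minor is C major
Tonic triad of C major = root + major 3rd + perfect 5th = C E G
= C major; triad = C E G


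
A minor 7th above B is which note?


Let's work it out.
A 7th spans 7 letter names, so from B we land on A
A minor 7th = 10 semitones above B
Spell A at that pitch: A
= A


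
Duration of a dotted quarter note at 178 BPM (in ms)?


Reasoning:
One quarter-note beat = 60000 / BPM = 60000 / 178 ms
Dotted quarter note = 3/2 × quarter note
Duration = 3/2 × 60000 / 178 = 90000 / 178
= 505.6 ms


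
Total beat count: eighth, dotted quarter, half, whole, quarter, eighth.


Beat values:
  eighth = 0.5 beats
  dotted quarter = 1.5 beats
  half = 2 beats
  whole = 4 beats
  quarter = 1 beat
  eighth = 0.5 beats
Sum = 0.5 + 1.5 + 2 + 4 + 1 + 0.5
= 9.5 beats


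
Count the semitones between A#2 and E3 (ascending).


Let's work it out.
Absolute semitone position = octave×12 + chromatic position
A#2: 2×12 + 10 = 34
E3: 3×12 + 4 = 40
Difference = 40 - 34 = 6
= 6 semitones


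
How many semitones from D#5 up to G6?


Reasoning:
Absolute semitone position = octave×12 + chromatic position
D#5: 5×12 + 3 = 63
G6: 6×12 + 7 = 79
Difference = 79 - 63 = 16
= 16 semitones


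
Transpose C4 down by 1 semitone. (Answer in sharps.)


C4: chromatic position 0 in octave 4 → absolute = 4×12 + 0 = 48
Transpose down 1: 48 - 1 = 47
47 = 3×12 + 11 → B in octave 3
Result = B3


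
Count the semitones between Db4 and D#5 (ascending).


Solution.
Absolute semitone position = octave×12 + chromatic position
Db4: 4×12 + 1 = 49
D#5: 5×12 + 3 = 63
Difference = 63 - 49 = 14
= 14 semitones


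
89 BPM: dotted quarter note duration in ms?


Let's work it out.
One quarter-note beat = 60000 / BPM = 60000 / 89 ms
Dotted quarter note = 3/2 × quarter note
Duration = 3/2 × 60000 / 89 = 90000 / 89
= 1011.2 ms


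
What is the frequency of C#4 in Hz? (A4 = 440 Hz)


Let's work it out.
f = 440 × 2^(n/12) where n = semitones from A4
C#4: -8 semitones from A4
f = 440 × 2^(-8/12)
f = 277.18 Hz


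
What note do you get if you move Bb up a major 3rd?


major 3rd: 3 letter names, 4 semitones
Letter: B + 2 → D
Pitch: Bb + 4 semitones, spelled as a D → D
= D


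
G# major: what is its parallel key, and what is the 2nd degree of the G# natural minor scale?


Step by step:
Parallel keys share the same tonic but differ in mode
G# major → parallel is G# minor
G# natural minor scale: G# A# B C# D# E F#
= G# minor; 2nd degree = A#


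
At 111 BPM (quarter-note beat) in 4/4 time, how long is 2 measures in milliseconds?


Quarter-note beat duration = 60000 / 111 ms
Beats per measure (4/4) = 4
One measure = 4 × 60000 / 111 = 240000 / 111 ms
2 measures = 2 × 240000 / 111 = 480000 / 111
= 4324.3 ms


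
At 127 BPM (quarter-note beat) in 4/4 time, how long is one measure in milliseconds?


Step by step:
Quarter-note beat duration = 60000 / 127 ms
Beats per measure (4/4) = 4
One measure = 4 × 60000 / 127 = 240000 / 127 ms
= 1889.8 ms


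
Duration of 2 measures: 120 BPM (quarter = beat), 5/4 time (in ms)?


Step by step:
Quarter-note beat duration = 60000 / 120 ms
Beats per measure (5/4) = 5
One measure = 5 × 60000 / 120 = 300000 / 120 ms
2 measures = 2 × 300000 / 120 = 600000 / 120
= 5000.0 ms


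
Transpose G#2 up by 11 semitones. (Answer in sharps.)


G#2: chromatic position 8 in octave 2 → absolute = 2×12 + 8 = 32
Transpose up 11: 32 + 11 = 43
43 = 3×12 + 7 → G in octave 3
Result = G3


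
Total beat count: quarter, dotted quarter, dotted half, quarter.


Reasoning:
Beat values:
  quarter = 1 beat
  dotted quarter = 1.5 beats
  dotted half = 3 beats
  quarter = 1 beat
Sum = 1 + 1.5 + 3 + 1
= 6.5 beats
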